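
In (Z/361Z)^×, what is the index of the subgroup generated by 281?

1

By Lagrange's theorem, ord_361(281) divides φ(361) = φ(19^2) = 19·(19−1) = 342 = 2 · 3^2 · 19.
Divisors of 342: 1, 2, 3, 6, 9, 18, 19, 38, 57, 114, 171, 342.
Evaluate successive powers at the divisors of 342:
281^1 ≡ 281 (mod 361)
281^2 ≡ 263 (mod 361)
281^3 ≡ 259 (mod 361)
281^6 ≡ 296 (mod 361)
281^9 ≡ 132 (mod 361)
281^18 ≡ 96 (mod 361)
281^19 ≡ 262 (mod 361)
281^38 ≡ 54 (mod 361)
281^57 ≡ 69 (mod 361)
281^114 ≡ 68 (mod 361)
281^171 ≡ 360 (mod 361)
281^342 ≡ 1 (mod 361) ✓
The order of 281 is 342, so the subgroup it generates has 342 elements.
[(Z/361Z)^× : ⟨281⟩] = 342/342 = 1.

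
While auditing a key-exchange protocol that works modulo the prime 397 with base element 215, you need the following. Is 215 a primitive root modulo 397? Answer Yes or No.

Yes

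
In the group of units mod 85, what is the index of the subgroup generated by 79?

4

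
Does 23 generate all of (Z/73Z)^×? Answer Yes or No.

No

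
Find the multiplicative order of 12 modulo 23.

The order of 12 must divide φ(23) = 23 − 1 = 22 = 2 · 11.
Divisors of 22: 1, 2, 11, 22.
Compute 12^d (mod 23) for the divisors d until we hit 1:
12^1 ≡ 12 (mod 23)
12^2 ≡ 6 (mod 23)
12^11 ≡ 1 (mod 23) ✓
Hence ord(12) = 11.

11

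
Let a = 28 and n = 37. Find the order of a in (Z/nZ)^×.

Since 28 ∈ (Z/37Z)^×, its order divides φ(37) = 37 − 1 = 36 = 2^2 · 3^2.
Divisors of 36: 1, 2, 3, 4, 6, 9, 12, 18, 36.
Test each divisor d:
28^1 ≡ 28
28^2 ≡ 7
28^3 ≡ 11
28^4 ≡ 12
28^6 ≡ 10
28^9 ≡ 36
28^12 ≡ 26
28^18 ≡ 1
Hence ord(28) = 18.

18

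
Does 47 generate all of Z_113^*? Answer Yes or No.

Yes

φ(113) = 113 − 1 = 112 = 2^4 · 7.
An element g generates (Z/113Z)^× iff g^(112/q) ≢ 1 (mod 113) for each prime q ∈ {2, 7}.
47^56 ≡ 112 (mod 113)  [q = 2: ≢ 1 ✓]
47^16 ≡ 16 (mod 113)  [q = 7: ≢ 1 ✓]
All checks pass, so 47 has order 112 and is a primitive root modulo 113.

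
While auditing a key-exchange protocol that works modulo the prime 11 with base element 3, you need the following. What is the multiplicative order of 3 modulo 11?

5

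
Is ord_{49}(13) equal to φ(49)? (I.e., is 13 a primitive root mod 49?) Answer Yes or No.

No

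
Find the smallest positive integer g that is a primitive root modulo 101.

2

φ(101) = 101 − 1 = 100 = 2^2 · 5^2.
g is a primitive root iff g^(100/q) ≢ 1 (mod 101) for each prime q ∈ {2, 5}.
g = 2: 2^50 ≡ 100; 2^20 ≡ 95 — none is 1, so 2 is a primitive root.
Hence the least primitive root of 101 is 2.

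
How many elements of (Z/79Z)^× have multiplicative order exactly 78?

24

φ(79) = 79 − 1 = 78 = 2 · 3 · 13.
Since (Z/79Z)^× is cyclic of order 78, the number of elements of order d is φ(d) when d | 78 and 0 otherwise.
78 = 2 · 3 · 13 divides 78, and φ(78) = 24.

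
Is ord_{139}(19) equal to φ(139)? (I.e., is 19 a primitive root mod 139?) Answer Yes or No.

φ(139) = 139 − 1 = 138 = 2 · 3 · 23.
Test 19^(138/q) mod 139 for each prime factor q of 138:
19^69 ≡ 138 (mod 139)  [q = 2: ≢ 1 ✓]
19^46 ≡ 96 (mod 139)  [q = 3: ≢ 1 ✓]
19^6 ≡ 80 (mod 139)  [q = 23: ≢ 1 ✓]
None equal 1, so ord_139(19) = 138: 19 is a primitive root.

Yes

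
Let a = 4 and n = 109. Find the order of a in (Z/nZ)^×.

18

Since 4 ∈ (Z/109Z)^×, its order divides φ(109) = 109 − 1 = 108 = 2^2 · 3^3.
Divisors of 108: 1, 2, 3, 4, 6, 9, 12, 18, 27, 36, 54, 108.
Check 4^d mod 109 for each divisor in increasing order:
4^1 ≡ 4
4^2 ≡ 16
4^3 ≡ 64
4^4 ≡ 38
4^6 ≡ 63
4^9 ≡ 108
4^12 ≡ 45
4^18 ≡ 1
Hence ord(4) = 18.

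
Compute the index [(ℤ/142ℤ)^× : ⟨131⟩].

2

Since 131 ∈ (Z/142Z)^×, its order divides φ(142) = φ(2)·φ(71) = 1·70 = 70 = 2 · 5 · 7.
Divisors of 70: 1, 2, 5, 7, 10, 14, 35, 70.
Check 131^d mod 142 for each divisor in increasing order:
131^1 ≡ 131 (mod 142)
131^2 ≡ 121 (mod 142)
131^5 ≡ 119 (mod 142)
131^7 ≡ 57 (mod 142)
131^10 ≡ 103 (mod 142)
131^14 ≡ 125 (mod 142)
131^35 ≡ 1 (mod 142) ✓
Thus |⟨131⟩| = ord(131) = 35.
[(Z/142Z)^× : ⟨131⟩] = 70/35 = 2.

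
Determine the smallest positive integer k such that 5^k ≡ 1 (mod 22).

ord(5) | φ(22) = φ(2)·φ(11) = 1·10 = 10 = 2 · 5.
Divisors of 10: 1, 2, 5, 10.
Test each divisor d:
5^1 ≡ 5 (mod 22)
5^2 ≡ 3 (mod 22)
5^5 ≡ 1 (mod 22) ✓
Therefore the multiplicative order of 5 modulo 22 is 5.

5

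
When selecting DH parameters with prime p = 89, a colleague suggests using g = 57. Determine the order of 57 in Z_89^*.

ord(57) | φ(89) = 89 − 1 = 88 = 2^3 · 11.
Divisors of 88: 1, 2, 4, 8, 11, 22, 44, 88.
Evaluate successive powers at the divisors of 88:
57^1 ≡ 57
57^2 ≡ 45
57^4 ≡ 67
57^8 ≡ 39
57^11 ≡ 88
57^22 ≡ 1
Therefore the multiplicative order of 57 modulo 89 is 22.

22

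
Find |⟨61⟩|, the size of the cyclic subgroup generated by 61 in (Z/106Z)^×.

Since 61 ∈ (Z/106Z)^×, its order divides φ(106) = φ(2)·φ(53) = 1·52 = 52 = 2^2 · 13.
Divisors of 52: 1, 2, 4, 13, 26, 52.
Evaluate successive powers at the divisors of 52:
61^1 ≡ 61 (mod 106)
61^2 ≡ 11 (mod 106)
61^4 ≡ 15 (mod 106)
61^13 ≡ 23 (mod 106)
61^26 ≡ 105 (mod 106)
61^52 ≡ 1 (mod 106) ✓
The smallest such exponent is 52, so the order of 61 is 52.

52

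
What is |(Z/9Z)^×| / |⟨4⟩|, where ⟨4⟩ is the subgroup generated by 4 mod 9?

2

The order of 4 must divide φ(9) = φ(3^2) = 3·(3−1) = 6 = 2 · 3.
Divisors of 6: 1, 2, 3, 6.
Test each divisor d:
4^1 ≡ 4 (mod 9)
4^2 ≡ 7 (mod 9)
4^3 ≡ 1 (mod 9) ✓
The order of 4 is 3, so the subgroup it generates has 3 elements.
[(Z/9Z)^× : ⟨4⟩] = 6/3 = 2.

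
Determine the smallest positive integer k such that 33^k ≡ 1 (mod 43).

42

ord(33) | φ(43) = 43 − 1 = 42 = 2 · 3 · 7.
Divisors of 42: 1, 2, 3, 6, 7, 14, 21, 42.
Evaluate successive powers at the divisors of 42:
33^1 ≡ 33
33^2 ≡ 14
33^3 ≡ 32
33^6 ≡ 35
33^7 ≡ 37
33^14 ≡ 36
33^21 ≡ 42
33^42 ≡ 1
The smallest such exponent is 42, so the order of 33 is 42.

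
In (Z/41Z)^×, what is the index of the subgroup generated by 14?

5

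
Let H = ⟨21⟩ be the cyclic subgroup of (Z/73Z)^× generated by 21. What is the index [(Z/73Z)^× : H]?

3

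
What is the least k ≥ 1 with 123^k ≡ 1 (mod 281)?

35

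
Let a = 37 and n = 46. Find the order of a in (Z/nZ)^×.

ord(37) | φ(46) = φ(2)·φ(23) = 1·22 = 22 = 2 · 11.
Divisors of 22: 1, 2, 11, 22.
Compute 37^d (mod 46) for the divisors d until we hit 1:
37^1 ≡ 37
37^2 ≡ 35
37^11 ≡ 45
37^22 ≡ 1
Therefore the multiplicative order of 37 modulo 46 is 22.

22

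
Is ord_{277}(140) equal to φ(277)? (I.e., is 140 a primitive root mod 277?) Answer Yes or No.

Yes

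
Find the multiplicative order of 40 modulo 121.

10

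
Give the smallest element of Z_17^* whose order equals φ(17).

3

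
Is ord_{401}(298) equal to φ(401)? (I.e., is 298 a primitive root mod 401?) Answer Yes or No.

No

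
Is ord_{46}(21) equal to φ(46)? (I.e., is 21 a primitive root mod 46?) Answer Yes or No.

φ(46) = φ(2)·φ(23) = 1·22 = 22 = 2 · 11.
Test 21^(22/q) mod 46 for each prime factor q of 22:
21^11 ≡ 45 (mod 46)  [q = 2: ≢ 1 ✓]
21^2 ≡ 27 (mod 46)  [q = 11: ≢ 1 ✓]
All checks pass, so 21 has order 22 and is a primitive root modulo 46.

Yes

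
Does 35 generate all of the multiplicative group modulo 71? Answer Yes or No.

φ(71) = 71 − 1 = 70 = 2 · 5 · 7.
35 is a primitive root mod 71 iff 35^(φ(71)/q) ≢ 1 for every prime q | φ(71), i.e. q ∈ {2, 5, 7}.
35^35 ≡ 70 (mod 71)  [q = 2: ≢ 1 ✓]
35^14 ≡ 25 (mod 71)  [q = 5: ≢ 1 ✓]
35^10 ≡ 45 (mod 71)  [q = 7: ≢ 1 ✓]
All checks pass, so 35 has order 70 and is a primitive root modulo 71.

Yes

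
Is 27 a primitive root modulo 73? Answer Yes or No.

No

φ(73) = 73 − 1 = 72 = 2^3 · 3^2.
It suffices to check that the order of 27 is not a proper divisor of 72: compute 27^(72/q) for q ∈ {2, 3}.
27^36 ≡ 1 (mod 73)  [q = 2: ≡ 1 ✗]
27^24 ≡ 1 (mod 73)  [q = 3: ≡ 1 ✗]
Since 27^36 ≡ 1, the order of 27 divides 36 < 72, so 27 is not a primitive root.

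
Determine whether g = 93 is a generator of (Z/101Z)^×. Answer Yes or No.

φ(101) = 101 − 1 = 100 = 2^2 · 5^2.
Test 93^(100/q) mod 101 for each prime factor q of 100:
93^50 ≡ 100 (mod 101)  [q = 2: ≢ 1 ✓]
93^20 ≡ 87 (mod 101)  [q = 5: ≢ 1 ✓]
All checks pass, so 93 has order 100 and is a primitive root modulo 101.

Yes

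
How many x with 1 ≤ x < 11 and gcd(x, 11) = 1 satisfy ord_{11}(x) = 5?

4

φ(11) = 11 − 1 = 10 = 2 · 5.
(Z/11Z)^× is cyclic (|G| = 10); a cyclic group of order m has exactly φ(d) elements of each order d | m, and none otherwise.
5 | 10, and φ(5) = 5 − 1 = 4.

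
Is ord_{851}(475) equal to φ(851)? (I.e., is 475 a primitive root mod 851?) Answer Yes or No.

No

851 = 23 · 37 is a product of two distinct odd primes, so (Z/851Z)^× ≅ (Z/23Z)^× × (Z/37Z)^× is not cyclic.
No primitive root modulo 851 exists; in particular 475 is not one.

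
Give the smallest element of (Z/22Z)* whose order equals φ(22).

7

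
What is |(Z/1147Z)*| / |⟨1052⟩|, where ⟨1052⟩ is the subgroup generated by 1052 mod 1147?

12

ord(1052) | φ(1147) = φ(31·37) = (31−1)·(37−1) = 30·36 = 1080 = 2^3 · 3^3 · 5.
Divisors of 1080: 1, 2, 3, 4, 5, 6, 8, 9, 10, 12, 15, 18, 20, 24, 27, 30, 36, 40, 45, 54, 60, 72, 90, 108, 120, 135, 180, 216, 270, 360, 540, 1080.
Compute 1052^d (mod 1147) for the divisors d until we hit 1:
1052^1 ≡ 1052 (mod 1147)
1052^2 ≡ 996 (mod 1147)
1052^3 ≡ 581 (mod 1147)
1052^4 ≡ 1008 (mod 1147)
1052^5 ≡ 588 (mod 1147)
1052^6 ≡ 343 (mod 1147)
1052^8 ≡ 969 (mod 1147)
1052^9 ≡ 852 (mod 1147)
1052^10 ≡ 497 (mod 1147)
1052^12 ≡ 655 (mod 1147)
1052^15 ≡ 898 (mod 1147)
1052^18 ≡ 1000 (mod 1147)
1052^20 ≡ 404 (mod 1147)
1052^24 ≡ 47 (mod 1147)
1052^27 ≡ 926 (mod 1147)
1052^30 ≡ 63 (mod 1147)
1052^36 ≡ 963 (mod 1147)
1052^40 ≡ 342 (mod 1147)
1052^45 ≡ 371 (mod 1147)
1052^54 ≡ 667 (mod 1147)
1052^60 ≡ 528 (mod 1147)
1052^72 ≡ 593 (mod 1147)
1052^90 ≡ 1 (mod 1147) ✓
The order of 1052 is 90, so the subgroup it generates has 90 elements.
Index = |(Z/1147Z)^×| / |⟨1052⟩| = 1080 / 90 = 12.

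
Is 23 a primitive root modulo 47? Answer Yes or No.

Yes

φ(47) = 47 − 1 = 46 = 2 · 23.
It suffices to check that the order of 23 is not a proper divisor of 46: compute 23^(46/q) for q ∈ {2, 23}.
23^23 ≡ 46 (mod 47)  [q = 2: ≢ 1 ✓]
23^2 ≡ 12 (mod 47)  [q = 23: ≢ 1 ✓]
Every test exponent gives a nontrivial residue, hence 23 generates the full group.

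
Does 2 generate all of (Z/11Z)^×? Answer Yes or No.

Yes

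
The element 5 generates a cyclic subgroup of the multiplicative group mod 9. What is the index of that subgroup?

Since 5 ∈ (Z/9Z)^×, its order divides φ(9) = φ(3^2) = 3·(3−1) = 6 = 2 · 3.
Divisors of 6: 1, 2, 3, 6.
Evaluate successive powers at the divisors of 6:
5^1 ≡ 5 (mod 9)
5^2 ≡ 7 (mod 9)
5^3 ≡ 8 (mod 9)
5^6 ≡ 1 (mod 9) ✓
Thus |⟨5⟩| = ord(5) = 6.
The index is φ(9) / ord(5) = 6 / 6 = 1.

1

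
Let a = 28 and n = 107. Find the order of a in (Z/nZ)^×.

By Lagrange's theorem, ord_107(28) divides φ(107) = 107 − 1 = 106 = 2 · 53.
Divisors of 106: 1, 2, 53, 106.
Test each divisor d:
28^1 ≡ 28 (mod 107)
28^2 ≡ 35 (mod 107)
28^53 ≡ 106 (mod 107)
28^106 ≡ 1 (mod 107) ✓
Hence ord(28) = 106.

106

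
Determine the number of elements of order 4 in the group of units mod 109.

φ(109) = 109 − 1 = 108 = 2^2 · 3^3.
Since (Z/109Z)^× is cyclic of order 108, the number of elements of order d is φ(d) when d | 108 and 0 otherwise.
4 = 2^2 divides 108, and φ(4) = 2.

2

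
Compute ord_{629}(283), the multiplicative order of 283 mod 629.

The order of 283 must divide φ(629) = φ(17·37) = (17−1)·(37−1) = 16·36 = 576 = 2^6 · 3^2.
Divisors of 576: 1, 2, 3, 4, 6, 8, 9, 12, 16, 18, 24, 32, 36, 48, 64, 72, 96, 144, 192, 288, 576.
Compute 283^d (mod 629) for the divisors d until we hit 1:
283^1 ≡ 283 (mod 629)
283^2 ≡ 206 (mod 629)
283^3 ≡ 430 (mod 629)
283^4 ≡ 293 (mod 629)
283^6 ≡ 603 (mod 629)
283^8 ≡ 305 (mod 629)
283^9 ≡ 142 (mod 629)
283^12 ≡ 47 (mod 629)
283^16 ≡ 562 (mod 629)
283^18 ≡ 36 (mod 629)
283^24 ≡ 322 (mod 629)
283^32 ≡ 86 (mod 629)
283^36 ≡ 38 (mod 629)
283^48 ≡ 528 (mod 629)
283^64 ≡ 477 (mod 629)
283^72 ≡ 186 (mod 629)
283^96 ≡ 137 (mod 629)
283^144 ≡ 1 (mod 629) ✓
Hence ord(283) = 144.

144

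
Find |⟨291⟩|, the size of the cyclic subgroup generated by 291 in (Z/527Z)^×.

ord(291) | φ(527) = φ(17·31) = (17−1)·(31−1) = 16·30 = 480 = 2^5 · 3 · 5.
Divisors of 480: 1, 2, 3, 4, 5, 6, 8, 10, 12, 15, 16, 20, 24, 30, 32, 40, 48, 60, 80, 96, 120, 160, 240, 480.
Compute 291^d (mod 527) for the divisors d until we hit 1:
291^1 ≡ 291
291^2 ≡ 361
291^3 ≡ 178
291^4 ≡ 152
291^5 ≡ 491
291^6 ≡ 64
291^8 ≡ 443
291^10 ≡ 242
291^12 ≡ 407
291^15 ≡ 247
291^16 ≡ 205
291^20 ≡ 67
291^24 ≡ 171
291^30 ≡ 404
291^32 ≡ 392
291^40 ≡ 273
291^48 ≡ 256
291^60 ≡ 373
291^80 ≡ 222
291^96 ≡ 188
291^120 ≡ 1
The smallest such exponent is 120, so the order of 291 is 120.

120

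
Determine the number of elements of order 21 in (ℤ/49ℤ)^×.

12

φ(49) = φ(7^2) = 7·(7−1) = 42 = 2 · 3 · 7.
Since (Z/49Z)^× is cyclic of order 42, the number of elements of order d is φ(d) when d | 42 and 0 otherwise.
21 = 3 · 7 divides 42, and φ(21) = 12.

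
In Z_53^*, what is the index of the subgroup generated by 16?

ord(16) | φ(53) = 53 − 1 = 52 = 2^2 · 13.
Divisors of 52: 1, 2, 4, 13, 26, 52.
Evaluate successive powers at the divisors of 52:
16^1 ≡ 16
16^2 ≡ 44
16^4 ≡ 28
16^13 ≡ 1
The order of 16 is 13, so the subgroup it generates has 13 elements.
The index is φ(53) / ord(16) = 52 / 13 = 4.

4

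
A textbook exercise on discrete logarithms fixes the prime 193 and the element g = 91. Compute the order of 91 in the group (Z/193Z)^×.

By Lagrange's theorem, ord_193(91) divides φ(193) = 193 − 1 = 192 = 2^6 · 3.
Divisors of 192: 1, 2, 3, 4, 6, 8, 12, 16, 24, 32, 48, 64, 96, 192.
Evaluate successive powers at the divisors of 192:
91^1 ≡ 91 (mod 193)
91^2 ≡ 175 (mod 193)
91^3 ≡ 99 (mod 193)
91^4 ≡ 131 (mod 193)
91^6 ≡ 151 (mod 193)
91^8 ≡ 177 (mod 193)
91^12 ≡ 27 (mod 193)
91^16 ≡ 63 (mod 193)
91^24 ≡ 150 (mod 193)
91^32 ≡ 109 (mod 193)
91^48 ≡ 112 (mod 193)
91^64 ≡ 108 (mod 193)
91^96 ≡ 192 (mod 193)
91^192 ≡ 1 (mod 193) ✓
Hence ord(91) = 192.

192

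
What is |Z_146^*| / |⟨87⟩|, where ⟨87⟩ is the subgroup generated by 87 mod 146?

1

Since 87 ∈ (Z/146Z)^×, its order divides φ(146) = φ(2)·φ(73) = 1·72 = 72 = 2^3 · 3^2.
Divisors of 72: 1, 2, 3, 4, 6, 8, 9, 12, 18, 24, 36, 72.
Compute 87^d (mod 146) for the divisors d until we hit 1:
87^1 ≡ 87 (mod 146)
87^2 ≡ 123 (mod 146)
87^3 ≡ 43 (mod 146)
87^4 ≡ 91 (mod 146)
87^6 ≡ 97 (mod 146)
87^8 ≡ 105 (mod 146)
87^9 ≡ 83 (mod 146)
87^12 ≡ 65 (mod 146)
87^18 ≡ 27 (mod 146)
87^24 ≡ 137 (mod 146)
87^36 ≡ 145 (mod 146)
87^72 ≡ 1 (mod 146) ✓
So ord_146(87) = 72, hence |⟨87⟩| = 72.
Index = |(Z/146Z)^×| / |⟨87⟩| = 72 / 72 = 1.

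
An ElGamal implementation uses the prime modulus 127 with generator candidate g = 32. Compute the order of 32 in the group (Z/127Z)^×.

7

By Lagrange's theorem, ord_127(32) divides φ(127) = 127 − 1 = 126 = 2 · 3^2 · 7.
Divisors of 126: 1, 2, 3, 6, 7, 9, 14, 18, 21, 42, 63, 126.
Check 32^d mod 127 for each divisor in increasing order:
32^1 ≡ 32 (mod 127)
32^2 ≡ 8 (mod 127)
32^3 ≡ 2 (mod 127)
32^6 ≡ 4 (mod 127)
32^7 ≡ 1 (mod 127) ✓
Hence ord(32) = 7.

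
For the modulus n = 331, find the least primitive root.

3

φ(331) = 331 − 1 = 330 = 2 · 3 · 5 · 11.
Test candidates g = 2, 3, … against the prime factors q ∈ {2, 3, 5, 11} of φ(331): g is a generator iff g^(330/q) ≢ 1 for every such q.
g = 2: 2^165 ≡ 330; 2^110 ≡ 299; 2^66 ≡ 64; 2^30 ≡ 1 — hits 1, so not a primitive root.
g = 3: 3^165 ≡ 330; 3^110 ≡ 299; 3^66 ≡ 64; 3^30 ≡ 270 — none is 1, so 3 is a primitive root.
So 3 is the smallest generator of (Z/331Z)^×.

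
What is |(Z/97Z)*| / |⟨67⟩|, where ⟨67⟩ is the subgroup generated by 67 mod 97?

Since 67 ∈ (Z/97Z)^×, its order divides φ(97) = 97 − 1 = 96 = 2^5 · 3.
Divisors of 96: 1, 2, 3, 4, 6, 8, 12, 16, 24, 32, 48, 96.
Compute 67^d (mod 97) for the divisors d until we hit 1:
67^1 ≡ 67 (mod 97)
67^2 ≡ 27 (mod 97)
67^3 ≡ 63 (mod 97)
67^4 ≡ 50 (mod 97)
67^6 ≡ 89 (mod 97)
67^8 ≡ 75 (mod 97)
67^12 ≡ 64 (mod 97)
67^16 ≡ 96 (mod 97)
67^24 ≡ 22 (mod 97)
67^32 ≡ 1 (mod 97) ✓
The order of 67 is 32, so the subgroup it generates has 32 elements.
[(Z/97Z)^× : ⟨67⟩] = 96/32 = 3.

3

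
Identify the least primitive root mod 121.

φ(121) = φ(11^2) = 11·(11−1) = 110 = 2 · 5 · 11.
g is a primitive root iff g^(110/q) ≢ 1 (mod 121) for each prime q ∈ {2, 5, 11}.
g = 2: 2^55 ≡ 120; 2^22 ≡ 81; 2^10 ≡ 56 — none is 1, so 2 is a primitive root.
So 2 is the smallest generator of (Z/121Z)^×.

2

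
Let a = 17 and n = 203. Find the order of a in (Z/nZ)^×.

The order of 17 must divide φ(203) = φ(7·29) = (7−1)·(29−1) = 6·28 = 168 = 2^3 · 3 · 7.
Divisors of 168: 1, 2, 3, 4, 6, 7, 8, 12, 14, 21, 24, 28, 42, 56, 84, 168.
Evaluate successive powers at the divisors of 168:
17^1 ≡ 17 (mod 203)
17^2 ≡ 86 (mod 203)
17^3 ≡ 41 (mod 203)
17^4 ≡ 88 (mod 203)
17^6 ≡ 57 (mod 203)
17^7 ≡ 157 (mod 203)
17^8 ≡ 30 (mod 203)
17^12 ≡ 1 (mod 203) ✓
So ord_203(17) = 12.

12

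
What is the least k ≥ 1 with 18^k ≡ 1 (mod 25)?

4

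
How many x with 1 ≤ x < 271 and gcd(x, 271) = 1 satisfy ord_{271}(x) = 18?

φ(271) = 271 − 1 = 270 = 2 · 3^3 · 5.
(Z/271Z)^× is cyclic (|G| = 270); a cyclic group of order m has exactly φ(d) elements of each order d | m, and none otherwise.
18 = 2 · 3^2 divides 270, and φ(18) = 6.

6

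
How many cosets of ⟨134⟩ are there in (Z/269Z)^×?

1

By Lagrange's theorem, ord_269(134) divides φ(269) = 269 − 1 = 268 = 2^2 · 67.
Divisors of 268: 1, 2, 4, 67, 134, 268.
Evaluate successive powers at the divisors of 268:
134^1 ≡ 134 (mod 269)
134^2 ≡ 202 (mod 269)
134^4 ≡ 185 (mod 269)
134^67 ≡ 187 (mod 269)
134^134 ≡ 268 (mod 269)
134^268 ≡ 1 (mod 269) ✓
So ord_269(134) = 268, hence |⟨134⟩| = 268.
Index = |(Z/269Z)^×| / |⟨134⟩| = 268 / 268 = 1.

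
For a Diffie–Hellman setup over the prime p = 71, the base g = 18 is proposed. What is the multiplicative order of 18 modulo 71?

35

By Lagrange's theorem, ord_71(18) divides φ(71) = 71 − 1 = 70 = 2 · 5 · 7.
Divisors of 70: 1, 2, 5, 7, 10, 14, 35, 70.
Test each divisor d:
18^1 ≡ 18 (mod 71)
18^2 ≡ 40 (mod 71)
18^5 ≡ 45 (mod 71)
18^7 ≡ 25 (mod 71)
18^10 ≡ 37 (mod 71)
18^14 ≡ 57 (mod 71)
18^35 ≡ 1 (mod 71) ✓
The smallest such exponent is 35, so the order of 18 is 35.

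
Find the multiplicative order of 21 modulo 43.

7

By Lagrange's theorem, ord_43(21) divides φ(43) = 43 − 1 = 42 = 2 · 3 · 7.
Divisors of 42: 1, 2, 3, 6, 7, 14, 21, 42.
Evaluate successive powers at the divisors of 42:
21^1 ≡ 21 (mod 43)
21^2 ≡ 11 (mod 43)
21^3 ≡ 16 (mod 43)
21^6 ≡ 41 (mod 43)
21^7 ≡ 1 (mod 43) ✓
Hence ord(21) = 7.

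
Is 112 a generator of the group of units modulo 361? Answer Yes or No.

φ(361) = φ(19^2) = 19·(19−1) = 342 = 2 · 3^2 · 19.
An element g generates (Z/361Z)^× iff g^(342/q) ≢ 1 (mod 361) for each prime q ∈ {2, 3, 19}.
112^171 ≡ 1 (mod 361)  [q = 2: ≡ 1 ✗]
112^114 ≡ 292 (mod 361)  [q = 3: ≢ 1 ✓]
112^18 ≡ 115 (mod 361)  [q = 19: ≢ 1 ✓]
Since 112^171 ≡ 1, the order of 112 divides 171 < 342, so 112 is not a primitive root.

No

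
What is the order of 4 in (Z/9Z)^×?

3

Since 4 ∈ (Z/9Z)^×, its order divides φ(9) = φ(3^2) = 3·(3−1) = 6 = 2 · 3.
Divisors of 6: 1, 2, 3, 6.
Test each divisor d:
4^1 ≡ 4 (mod 9)
4^2 ≡ 7 (mod 9)
4^3 ≡ 1 (mod 9) ✓
Hence ord(4) = 3.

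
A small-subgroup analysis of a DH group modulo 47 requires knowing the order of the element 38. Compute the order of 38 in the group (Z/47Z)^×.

Since 38 ∈ (Z/47Z)^×, its order divides φ(47) = 47 − 1 = 46 = 2 · 23.
Divisors of 46: 1, 2, 23, 46.
Evaluate successive powers at the divisors of 46:
38^1 ≡ 38 (mod 47)
38^2 ≡ 34 (mod 47)
38^23 ≡ 46 (mod 47)
38^46 ≡ 1 (mod 47) ✓
Therefore the multiplicative order of 38 modulo 47 is 46.

46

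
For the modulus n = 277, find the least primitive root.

5

φ(277) = 277 − 1 = 276 = 2^2 · 3 · 23.
g is a primitive root iff g^(276/q) ≢ 1 (mod 277) for each prime q ∈ {2, 3, 23}.
g = 2: 2^138 ≡ 276; 2^92 ≡ 1 — hits 1, so not a primitive root.
g = 3: 3^138 ≡ 1 — hits 1, so not a primitive root.
g = 4: 4^138 ≡ 1 — hits 1, so not a primitive root.
g = 5: 5^138 ≡ 276; 5^92 ≡ 116; 5^12 ≡ 27 — none is 1, so 5 is a primitive root.
Hence the least primitive root of 277 is 5.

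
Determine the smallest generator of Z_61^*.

2

φ(61) = 61 − 1 = 60 = 2^2 · 3 · 5.
g is a primitive root iff g^(60/q) ≢ 1 (mod 61) for each prime q ∈ {2, 3, 5}.
g = 2: 2^30 ≡ 60; 2^20 ≡ 47; 2^12 ≡ 9 — none is 1, so 2 is a primitive root.
Hence the least primitive root of 61 is 2.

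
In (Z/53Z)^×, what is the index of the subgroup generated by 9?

2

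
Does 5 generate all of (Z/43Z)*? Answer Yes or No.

φ(43) = 43 − 1 = 42 = 2 · 3 · 7.
It suffices to check that the order of 5 is not a proper divisor of 42: compute 5^(42/q) for q ∈ {2, 3, 7}.
5^21 ≡ 42 (mod 43)  [q = 2: ≢ 1 ✓]
5^14 ≡ 36 (mod 43)  [q = 3: ≢ 1 ✓]
5^6 ≡ 16 (mod 43)  [q = 7: ≢ 1 ✓]
None equal 1, so ord_43(5) = 42: 5 is a primitive root.

Yes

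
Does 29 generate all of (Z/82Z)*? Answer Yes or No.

φ(82) = φ(2)·φ(41) = 1·40 = 40 = 2^3 · 5.
Test 29^(40/q) mod 82 for each prime factor q of 40:
29^20 ≡ 81 (mod 82)  [q = 2: ≢ 1 ✓]
29^8 ≡ 59 (mod 82)  [q = 5: ≢ 1 ✓]
All checks pass, so 29 has order 40 and is a primitive root modulo 82.

Yes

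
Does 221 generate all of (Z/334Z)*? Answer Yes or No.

No

φ(334) = φ(2)·φ(167) = 1·166 = 166 = 2 · 83.
221 is a primitive root mod 334 iff 221^(φ(334)/q) ≢ 1 for every prime q | φ(334), i.e. q ∈ {2, 83}.
221^83 ≡ 1 (mod 334)  [q = 2: ≡ 1 ✗]
221^2 ≡ 77 (mod 334)  [q = 83: ≢ 1 ✓]
Since 221^83 ≡ 1, the order of 221 divides 83 < 166, so 221 is not a primitive root.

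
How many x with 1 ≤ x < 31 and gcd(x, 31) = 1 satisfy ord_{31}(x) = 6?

2

φ(31) = 31 − 1 = 30 = 2 · 3 · 5.
(Z/31Z)^× is cyclic (|G| = 30); a cyclic group of order m has exactly φ(d) elements of each order d | m, and none otherwise.
6 = 2 · 3 divides 30, and φ(6) = 2.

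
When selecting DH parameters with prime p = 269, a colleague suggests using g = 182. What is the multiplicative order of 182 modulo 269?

134

Since 182 ∈ (Z/269Z)^×, its order divides φ(269) = 269 − 1 = 268 = 2^2 · 67.
Divisors of 268: 1, 2, 4, 67, 134, 268.
Test each divisor d:
182^1 ≡ 182
182^2 ≡ 37
182^4 ≡ 24
182^67 ≡ 268
182^134 ≡ 1
The smallest such exponent is 134, so the order of 182 is 134.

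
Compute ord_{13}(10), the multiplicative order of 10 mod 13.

By Lagrange's theorem, ord_13(10) divides φ(13) = 13 − 1 = 12 = 2^2 · 3.
Divisors of 12: 1, 2, 3, 4, 6, 12.
Check 10^d mod 13 for each divisor in increasing order:
10^1 ≡ 10
10^2 ≡ 9
10^3 ≡ 12
10^4 ≡ 3
10^6 ≡ 1
The smallest such exponent is 6, so the order of 10 is 6.

6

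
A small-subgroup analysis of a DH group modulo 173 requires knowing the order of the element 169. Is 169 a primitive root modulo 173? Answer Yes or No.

No

φ(173) = 173 − 1 = 172 = 2^2 · 43.
Test 169^(172/q) mod 173 for each prime factor q of 172:
169^86 ≡ 1 (mod 173)  [q = 2: ≡ 1 ✗]
169^4 ≡ 83 (mod 173)  [q = 43: ≢ 1 ✓]
Since 169^86 ≡ 1, the order of 169 divides 86 < 172, so 169 is not a primitive root.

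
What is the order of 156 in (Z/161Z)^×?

The order of 156 must divide φ(161) = φ(7·23) = (7−1)·(23−1) = 6·22 = 132 = 2^2 · 3 · 11.
Divisors of 132: 1, 2, 3, 4, 6, 11, 12, 22, 33, 44, 66, 132.
Compute 156^d (mod 161) for the divisors d until we hit 1:
156^1 ≡ 156
156^2 ≡ 25
156^3 ≡ 36
156^4 ≡ 142
156^6 ≡ 8
156^11 ≡ 116
156^12 ≡ 64
156^22 ≡ 93
156^33 ≡ 1
So ord_161(156) = 33.

33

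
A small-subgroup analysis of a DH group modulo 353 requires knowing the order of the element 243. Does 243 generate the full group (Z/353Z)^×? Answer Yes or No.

Yes

φ(353) = 353 − 1 = 352 = 2^5 · 11.
243 is a primitive root mod 353 iff 243^(φ(353)/q) ≢ 1 for every prime q | φ(353), i.e. q ∈ {2, 11}.
243^176 ≡ 352 (mod 353)  [q = 2: ≢ 1 ✓]
243^32 ≡ 231 (mod 353)  [q = 11: ≢ 1 ✓]
Every test exponent gives a nontrivial residue, hence 243 generates the full group.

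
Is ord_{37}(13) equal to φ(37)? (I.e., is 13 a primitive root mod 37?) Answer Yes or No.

φ(37) = 37 − 1 = 36 = 2^2 · 3^2.
An element g generates (Z/37Z)^× iff g^(36/q) ≢ 1 (mod 37) for each prime q ∈ {2, 3}.
13^18 ≡ 36 (mod 37)  [q = 2: ≢ 1 ✓]
13^12 ≡ 10 (mod 37)  [q = 3: ≢ 1 ✓]
All checks pass, so 13 has order 36 and is a primitive root modulo 37.

Yes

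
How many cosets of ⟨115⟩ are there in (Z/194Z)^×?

The order of 115 must divide φ(194) = φ(2)·φ(97) = 1·96 = 96 = 2^5 · 3.
Divisors of 96: 1, 2, 3, 4, 6, 8, 12, 16, 24, 32, 48, 96.
Evaluate successive powers at the divisors of 96:
115^1 ≡ 115 (mod 194)
115^2 ≡ 33 (mod 194)
115^3 ≡ 109 (mod 194)
115^4 ≡ 119 (mod 194)
115^6 ≡ 47 (mod 194)
115^8 ≡ 193 (mod 194)
115^12 ≡ 75 (mod 194)
115^16 ≡ 1 (mod 194) ✓
So ord_194(115) = 16, hence |⟨115⟩| = 16.
Index = |(Z/194Z)^×| / |⟨115⟩| = 96 / 16 = 6.

6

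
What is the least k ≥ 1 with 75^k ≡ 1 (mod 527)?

ord(75) | φ(527) = φ(17·31) = (17−1)·(31−1) = 16·30 = 480 = 2^5 · 3 · 5.
Divisors of 480: 1, 2, 3, 4, 5, 6, 8, 10, 12, 15, 16, 20, 24, 30, 32, 40, 48, 60, 80, 96, 120, 160, 240, 480.
Check 75^d mod 527 for each divisor in increasing order:
75^1 ≡ 75 (mod 527)
75^2 ≡ 355 (mod 527)
75^3 ≡ 275 (mod 527)
75^4 ≡ 72 (mod 527)
75^5 ≡ 130 (mod 527)
75^6 ≡ 264 (mod 527)
75^8 ≡ 441 (mod 527)
75^10 ≡ 36 (mod 527)
75^12 ≡ 132 (mod 527)
75^15 ≡ 464 (mod 527)
75^16 ≡ 18 (mod 527)
75^20 ≡ 242 (mod 527)
75^24 ≡ 33 (mod 527)
75^30 ≡ 280 (mod 527)
75^32 ≡ 324 (mod 527)
75^40 ≡ 67 (mod 527)
75^48 ≡ 35 (mod 527)
75^60 ≡ 404 (mod 527)
75^80 ≡ 273 (mod 527)
75^96 ≡ 171 (mod 527)
75^120 ≡ 373 (mod 527)
75^160 ≡ 222 (mod 527)
75^240 ≡ 1 (mod 527) ✓
So ord_527(75) = 240.

240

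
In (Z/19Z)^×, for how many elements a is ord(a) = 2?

φ(19) = 19 − 1 = 18 = 2 · 3^2.
Since (Z/19Z)^× is cyclic of order 18, the number of elements of order d is φ(d) when d | 18 and 0 otherwise.
2 | 18, and φ(2) = 2 − 1 = 1.

1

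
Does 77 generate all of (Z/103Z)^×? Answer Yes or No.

Yes

φ(103) = 103 − 1 = 102 = 2 · 3 · 17.
It suffices to check that the order of 77 is not a proper divisor of 102: compute 77^(102/q) for q ∈ {2, 3, 17}.
77^51 ≡ 102 (mod 103)  [q = 2: ≢ 1 ✓]
77^34 ≡ 46 (mod 103)  [q = 3: ≢ 1 ✓]
77^6 ≡ 30 (mod 103)  [q = 17: ≢ 1 ✓]
Every test exponent gives a nontrivial residue, hence 77 generates the full group.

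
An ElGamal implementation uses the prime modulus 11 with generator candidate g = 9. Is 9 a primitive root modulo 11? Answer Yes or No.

No

φ(11) = 11 − 1 = 10 = 2 · 5.
An element g generates (Z/11Z)^× iff g^(10/q) ≢ 1 (mod 11) for each prime q ∈ {2, 5}.
9^5 ≡ 1 (mod 11)  [q = 2: ≡ 1 ✗]
9^2 ≡ 4 (mod 11)  [q = 5: ≢ 1 ✓]
Since 9^5 ≡ 1, the order of 9 divides 5 < 10, so 9 is not a primitive root.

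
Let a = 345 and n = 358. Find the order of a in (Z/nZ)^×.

ord(345) | φ(358) = φ(2)·φ(179) = 1·178 = 178 = 2 · 89.
Divisors of 178: 1, 2, 89, 178.
Evaluate successive powers at the divisors of 178:
345^1 ≡ 345
345^2 ≡ 169
345^89 ≡ 357
345^178 ≡ 1
Hence ord(345) = 178.

178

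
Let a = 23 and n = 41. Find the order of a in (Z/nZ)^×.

Since 23 ∈ (Z/41Z)^×, its order divides φ(41) = 41 − 1 = 40 = 2^3 · 5.
Divisors of 40: 1, 2, 4, 5, 8, 10, 20, 40.
Evaluate successive powers at the divisors of 40:
23^1 ≡ 23 (mod 41)
23^2 ≡ 37 (mod 41)
23^4 ≡ 16 (mod 41)
23^5 ≡ 40 (mod 41)
23^8 ≡ 10 (mod 41)
23^10 ≡ 1 (mod 41) ✓
Therefore the multiplicative order of 23 modulo 41 is 10.

10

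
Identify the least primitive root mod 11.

2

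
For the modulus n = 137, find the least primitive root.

3

φ(137) = 137 − 1 = 136 = 2^3 · 17.
g is a primitive root iff g^(136/q) ≢ 1 (mod 137) for each prime q ∈ {2, 17}.
g = 2: 2^68 ≡ 1 — hits 1, so not a primitive root.
g = 3: 3^68 ≡ 136; 3^8 ≡ 122 — none is 1, so 3 is a primitive root.
Hence the least primitive root of 137 is 3.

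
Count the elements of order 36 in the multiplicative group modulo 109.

12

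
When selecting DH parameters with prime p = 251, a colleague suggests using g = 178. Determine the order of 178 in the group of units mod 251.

250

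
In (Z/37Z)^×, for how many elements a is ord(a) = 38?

0

φ(37) = 37 − 1 = 36 = 2^2 · 3^2.
(Z/37Z)^× is cyclic (|G| = 36); a cyclic group of order m has exactly φ(d) elements of each order d | m, and none otherwise.
38 does not divide 36, so no element of (Z/37Z)^× has order 38.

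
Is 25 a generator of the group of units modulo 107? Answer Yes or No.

No

φ(107) = 107 − 1 = 106 = 2 · 53.
It suffices to check that the order of 25 is not a proper divisor of 106: compute 25^(106/q) for q ∈ {2, 53}.
25^53 ≡ 1 (mod 107)  [q = 2: ≡ 1 ✗]
25^2 ≡ 90 (mod 107)  [q = 53: ≢ 1 ✓]
Since 25^53 ≡ 1, the order of 25 divides 53 < 106, so 25 is not a primitive root.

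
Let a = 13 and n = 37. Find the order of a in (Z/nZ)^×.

36

By Lagrange's theorem, ord_37(13) divides φ(37) = 37 − 1 = 36 = 2^2 · 3^2.
Divisors of 36: 1, 2, 3, 4, 6, 9, 12, 18, 36.
Test each divisor d:
13^1 ≡ 13 (mod 37)
13^2 ≡ 21 (mod 37)
13^3 ≡ 14 (mod 37)
13^4 ≡ 34 (mod 37)
13^6 ≡ 11 (mod 37)
13^9 ≡ 6 (mod 37)
13^12 ≡ 10 (mod 37)
13^18 ≡ 36 (mod 37)
13^36 ≡ 1 (mod 37) ✓
The smallest such exponent is 36, so the order of 13 is 36.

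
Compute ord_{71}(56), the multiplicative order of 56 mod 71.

70

The order of 56 must divide φ(71) = 71 − 1 = 70 = 2 · 5 · 7.
Divisors of 70: 1, 2, 5, 7, 10, 14, 35, 70.
Check 56^d mod 71 for each divisor in increasing order:
56^1 ≡ 56
56^2 ≡ 12
56^5 ≡ 41
56^7 ≡ 66
56^10 ≡ 48
56^14 ≡ 25
56^35 ≡ 70
56^70 ≡ 1
Therefore the multiplicative order of 56 modulo 71 is 70.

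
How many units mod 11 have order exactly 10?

4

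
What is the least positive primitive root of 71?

7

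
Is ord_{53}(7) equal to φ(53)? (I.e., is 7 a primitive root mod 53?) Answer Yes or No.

No

φ(53) = 53 − 1 = 52 = 2^2 · 13.
It suffices to check that the order of 7 is not a proper divisor of 52: compute 7^(52/q) for q ∈ {2, 13}.
7^26 ≡ 1 (mod 53)  [q = 2: ≡ 1 ✗]
7^4 ≡ 16 (mod 53)  [q = 13: ≢ 1 ✓]
Since 7^26 ≡ 1, the order of 7 divides 26 < 52, so 7 is not a primitive root.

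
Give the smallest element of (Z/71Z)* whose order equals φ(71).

7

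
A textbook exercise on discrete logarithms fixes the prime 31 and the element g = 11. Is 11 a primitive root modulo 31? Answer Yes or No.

Yes

φ(31) = 31 − 1 = 30 = 2 · 3 · 5.
It suffices to check that the order of 11 is not a proper divisor of 30: compute 11^(30/q) for q ∈ {2, 3, 5}.
11^15 ≡ 30 (mod 31)  [q = 2: ≢ 1 ✓]
11^10 ≡ 5 (mod 31)  [q = 3: ≢ 1 ✓]
11^6 ≡ 4 (mod 31)  [q = 5: ≢ 1 ✓]
None equal 1, so ord_31(11) = 30: 11 is a primitive root.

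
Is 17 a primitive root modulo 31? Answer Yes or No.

Yes

φ(31) = 31 − 1 = 30 = 2 · 3 · 5.
It suffices to check that the order of 17 is not a proper divisor of 30: compute 17^(30/q) for q ∈ {2, 3, 5}.
17^15 ≡ 30 (mod 31)  [q = 2: ≢ 1 ✓]
17^10 ≡ 25 (mod 31)  [q = 3: ≢ 1 ✓]
17^6 ≡ 8 (mod 31)  [q = 5: ≢ 1 ✓]
Every test exponent gives a nontrivial residue, hence 17 generates the full group.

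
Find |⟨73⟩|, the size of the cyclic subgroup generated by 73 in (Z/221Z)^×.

16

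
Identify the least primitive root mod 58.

3

φ(58) = φ(2)·φ(29) = 1·28 = 28 = 2^2 · 7.
g is a primitive root iff g^(28/q) ≢ 1 (mod 58) for each prime q ∈ {2, 7}.
g = 2: gcd(2, 58) = 2 > 1, not a unit — skip.
g = 3: 3^14 ≡ 57; 3^4 ≡ 23 — none is 1, so 3 is a primitive root.
Hence the least primitive root of 58 is 3.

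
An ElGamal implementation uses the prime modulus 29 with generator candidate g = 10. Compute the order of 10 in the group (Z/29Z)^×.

28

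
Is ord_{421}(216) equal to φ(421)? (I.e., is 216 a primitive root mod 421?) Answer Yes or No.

φ(421) = 421 − 1 = 420 = 2^2 · 3 · 5 · 7.
216 is a primitive root mod 421 iff 216^(φ(421)/q) ≢ 1 for every prime q | φ(421), i.e. q ∈ {2, 3, 5, 7}.
216^210 ≡ 420 (mod 421)  [q = 2: ≢ 1 ✓]
216^140 ≡ 1 (mod 421)  [q = 3: ≡ 1 ✗]
216^84 ≡ 1 (mod 421)  [q = 5: ≡ 1 ✗]
216^60 ≡ 152 (mod 421)  [q = 7: ≢ 1 ✓]
The check at q = 3 fails, so 216 generates a proper subgroup.

No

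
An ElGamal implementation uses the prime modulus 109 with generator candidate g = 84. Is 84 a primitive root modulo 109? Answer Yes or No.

No

φ(109) = 109 − 1 = 108 = 2^2 · 3^3.
Test 84^(108/q) mod 109 for each prime factor q of 108:
84^54 ≡ 1 (mod 109)  [q = 2: ≡ 1 ✗]
84^36 ≡ 45 (mod 109)  [q = 3: ≢ 1 ✓]
84^54 ≡ 1 shows ord(84) | 54, strictly less than φ(109); not a primitive root.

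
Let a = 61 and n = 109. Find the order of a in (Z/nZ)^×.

54

By Lagrange's theorem, ord_109(61) divides φ(109) = 109 − 1 = 108 = 2^2 · 3^3.
Divisors of 108: 1, 2, 3, 4, 6, 9, 12, 18, 27, 36, 54, 108.
Test each divisor d:
61^1 ≡ 61
61^2 ≡ 15
61^3 ≡ 43
61^4 ≡ 7
61^6 ≡ 105
61^9 ≡ 46
61^12 ≡ 16
61^18 ≡ 45
61^27 ≡ 108
61^36 ≡ 63
61^54 ≡ 1
The smallest such exponent is 54, so the order of 61 is 54.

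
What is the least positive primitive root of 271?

φ(271) = 271 − 1 = 270 = 2 · 3^3 · 5.
g is a primitive root iff g^(270/q) ≢ 1 (mod 271) for each prime q ∈ {2, 3, 5}.
g = 2: 2^135 ≡ 1 — hits 1, so not a primitive root.
g = 3: 3^135 ≡ 270; 3^90 ≡ 1 — hits 1, so not a primitive root.
g = 4: 4^135 ≡ 1 — hits 1, so not a primitive root.
g = 5: 5^135 ≡ 1 — hits 1, so not a primitive root.
g = 6: 6^135 ≡ 270; 6^90 ≡ 242; 6^54 ≡ 10 — none is 1, so 6 is a primitive root.
The smallest primitive root modulo 271 is 6.

6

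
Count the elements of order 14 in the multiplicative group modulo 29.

φ(29) = 29 − 1 = 28 = 2^2 · 7.
Since (Z/29Z)^× is cyclic of order 28, the number of elements of order d is φ(d) when d | 28 and 0 otherwise.
14 = 2 · 7 divides 28, and φ(14) = 6.

6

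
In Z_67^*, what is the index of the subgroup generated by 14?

6

By Lagrange's theorem, ord_67(14) divides φ(67) = 67 − 1 = 66 = 2 · 3 · 11.
Divisors of 66: 1, 2, 3, 6, 11, 22, 33, 66.
Test each divisor d:
14^1 ≡ 14 (mod 67)
14^2 ≡ 62 (mod 67)
14^3 ≡ 64 (mod 67)
14^6 ≡ 9 (mod 67)
14^11 ≡ 1 (mod 67) ✓
The order of 14 is 11, so the subgroup it generates has 11 elements.
[(Z/67Z)^× : ⟨14⟩] = 66/11 = 6.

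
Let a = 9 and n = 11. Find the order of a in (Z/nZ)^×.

Since 9 ∈ (Z/11Z)^×, its order divides φ(11) = 11 − 1 = 10 = 2 · 5.
Divisors of 10: 1, 2, 5, 10.
Test each divisor d:
9^1 ≡ 9
9^2 ≡ 4
9^5 ≡ 1
Therefore the multiplicative order of 9 modulo 11 is 5.

5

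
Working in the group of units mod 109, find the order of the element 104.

54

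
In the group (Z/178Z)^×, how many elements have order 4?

φ(178) = φ(2)·φ(89) = 1·88 = 88 = 2^3 · 11.
In a cyclic group of order 88, there are φ(d) elements of order d for each divisor d of 88, and zero for non-divisors.
4 = 2^2 divides 88, and φ(4) = 2.

2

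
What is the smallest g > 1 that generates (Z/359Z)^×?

7

φ(359) = 359 − 1 = 358 = 2 · 179.
g is a primitive root iff g^(358/q) ≢ 1 (mod 359) for each prime q ∈ {2, 179}.
g = 2: 2^179 ≡ 1 — hits 1, so not a primitive root.
g = 3: 3^179 ≡ 1 — hits 1, so not a primitive root.
g = 4: 4^179 ≡ 1 — hits 1, so not a primitive root.
g = 5: 5^179 ≡ 1 — hits 1, so not a primitive root.
g = 6: 6^179 ≡ 1 — hits 1, so not a primitive root.
g = 7: 7^179 ≡ 358; 7^2 ≡ 49 — none is 1, so 7 is a primitive root.
The smallest primitive root modulo 359 is 7.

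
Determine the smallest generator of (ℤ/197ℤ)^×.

2

φ(197) = 197 − 1 = 196 = 2^2 · 7^2.
g is a primitive root iff g^(196/q) ≢ 1 (mod 197) for each prime q ∈ {2, 7}.
g = 2: 2^98 ≡ 196; 2^28 ≡ 104 — none is 1, so 2 is a primitive root.
Hence the least primitive root of 197 is 2.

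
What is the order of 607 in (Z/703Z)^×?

Since 607 ∈ (Z/703Z)^×, its order divides φ(703) = φ(19·37) = (19−1)·(37−1) = 18·36 = 648 = 2^3 · 3^4.
Divisors of 648: 1, 2, 3, 4, 6, 8, 9, 12, 18, 24, 27, 36, 54, 72, 81, 108, 162, 216, 324, 648.
Evaluate successive powers at the divisors of 648:
607^1 ≡ 607
607^2 ≡ 77
607^3 ≡ 341
607^4 ≡ 305
607^6 ≡ 286
607^8 ≡ 229
607^9 ≡ 512
607^12 ≡ 248
607^18 ≡ 628
607^24 ≡ 343
607^27 ≡ 265
607^36 ≡ 1
Hence ord(607) = 36.

36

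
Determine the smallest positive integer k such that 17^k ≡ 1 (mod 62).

30

ord(17) | φ(62) = φ(2)·φ(31) = 1·30 = 30 = 2 · 3 · 5.
Divisors of 30: 1, 2, 3, 5, 6, 10, 15, 30.
Compute 17^d (mod 62) for the divisors d until we hit 1:
17^1 ≡ 17 (mod 62)
17^2 ≡ 41 (mod 62)
17^3 ≡ 15 (mod 62)
17^5 ≡ 57 (mod 62)
17^6 ≡ 39 (mod 62)
17^10 ≡ 25 (mod 62)
17^15 ≡ 61 (mod 62)
17^30 ≡ 1 (mod 62) ✓
So ord_62(17) = 30.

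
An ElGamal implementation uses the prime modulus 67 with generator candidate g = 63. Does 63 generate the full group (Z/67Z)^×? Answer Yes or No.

φ(67) = 67 − 1 = 66 = 2 · 3 · 11.
63 is a primitive root mod 67 iff 63^(φ(67)/q) ≢ 1 for every prime q | φ(67), i.e. q ∈ {2, 3, 11}.
63^33 ≡ 66 (mod 67)  [q = 2: ≢ 1 ✓]
63^22 ≡ 29 (mod 67)  [q = 3: ≢ 1 ✓]
63^6 ≡ 9 (mod 67)  [q = 11: ≢ 1 ✓]
None equal 1, so ord_67(63) = 66: 63 is a primitive root.

Yes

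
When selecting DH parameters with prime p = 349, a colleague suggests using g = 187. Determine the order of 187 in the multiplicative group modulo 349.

116

ord(187) | φ(349) = 349 − 1 = 348 = 2^2 · 3 · 29.
Divisors of 348: 1, 2, 3, 4, 6, 12, 29, 58, 87, 116, 174, 348.
Evaluate successive powers at the divisors of 348:
187^1 ≡ 187 (mod 349)
187^2 ≡ 69 (mod 349)
187^3 ≡ 339 (mod 349)
187^4 ≡ 224 (mod 349)
187^6 ≡ 100 (mod 349)
187^12 ≡ 228 (mod 349)
187^29 ≡ 213 (mod 349)
187^58 ≡ 348 (mod 349)
187^87 ≡ 136 (mod 349)
187^116 ≡ 1 (mod 349) ✓
So ord_349(187) = 116.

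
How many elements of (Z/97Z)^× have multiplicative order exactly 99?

0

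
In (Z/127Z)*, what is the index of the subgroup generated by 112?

ord(112) | φ(127) = 127 − 1 = 126 = 2 · 3^2 · 7.
Divisors of 126: 1, 2, 3, 6, 7, 9, 14, 18, 21, 42, 63, 126.
Compute 112^d (mod 127) for the divisors d until we hit 1:
112^1 ≡ 112 (mod 127)
112^2 ≡ 98 (mod 127)
112^3 ≡ 54 (mod 127)
112^6 ≡ 122 (mod 127)
112^7 ≡ 75 (mod 127)
112^9 ≡ 111 (mod 127)
112^14 ≡ 37 (mod 127)
112^18 ≡ 2 (mod 127)
112^21 ≡ 108 (mod 127)
112^42 ≡ 107 (mod 127)
112^63 ≡ 126 (mod 127)
112^126 ≡ 1 (mod 127) ✓
So ord_127(112) = 126, hence |⟨112⟩| = 126.
Index = |(Z/127Z)^×| / |⟨112⟩| = 126 / 126 = 1.

1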